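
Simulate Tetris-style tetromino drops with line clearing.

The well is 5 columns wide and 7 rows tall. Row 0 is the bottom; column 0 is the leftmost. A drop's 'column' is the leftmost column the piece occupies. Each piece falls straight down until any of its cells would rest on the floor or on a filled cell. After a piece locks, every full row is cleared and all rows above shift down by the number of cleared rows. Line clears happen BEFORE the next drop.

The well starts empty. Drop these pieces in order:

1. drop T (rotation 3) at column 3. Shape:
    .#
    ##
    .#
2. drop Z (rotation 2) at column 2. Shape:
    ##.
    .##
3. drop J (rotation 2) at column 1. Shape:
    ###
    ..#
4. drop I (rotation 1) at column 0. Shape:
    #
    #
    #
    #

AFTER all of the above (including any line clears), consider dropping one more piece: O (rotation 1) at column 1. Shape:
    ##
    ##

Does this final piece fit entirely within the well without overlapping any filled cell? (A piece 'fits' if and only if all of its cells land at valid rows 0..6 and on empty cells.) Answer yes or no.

Answer: no

Derivation:
Drop 1: T rot3 at col 3 lands with bottom-row=0; cleared 0 line(s) (total 0); column heights now [0 0 0 2 3], max=3
Drop 2: Z rot2 at col 2 lands with bottom-row=3; cleared 0 line(s) (total 0); column heights now [0 0 5 5 4], max=5
Drop 3: J rot2 at col 1 lands with bottom-row=5; cleared 0 line(s) (total 0); column heights now [0 7 7 7 4], max=7
Drop 4: I rot1 at col 0 lands with bottom-row=0; cleared 0 line(s) (total 0); column heights now [4 7 7 7 4], max=7
Test piece O rot1 at col 1 (width 2): heights before test = [4 7 7 7 4]; fits = False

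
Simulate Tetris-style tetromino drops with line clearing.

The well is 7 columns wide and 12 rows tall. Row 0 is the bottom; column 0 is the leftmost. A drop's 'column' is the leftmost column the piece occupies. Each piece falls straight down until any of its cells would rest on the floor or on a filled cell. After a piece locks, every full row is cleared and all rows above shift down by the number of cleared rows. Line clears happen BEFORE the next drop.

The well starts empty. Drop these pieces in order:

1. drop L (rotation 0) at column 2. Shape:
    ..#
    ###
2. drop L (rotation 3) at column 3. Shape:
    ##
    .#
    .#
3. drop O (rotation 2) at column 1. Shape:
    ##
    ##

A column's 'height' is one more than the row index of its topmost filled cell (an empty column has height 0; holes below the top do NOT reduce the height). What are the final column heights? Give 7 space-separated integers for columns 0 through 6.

Answer: 0 3 3 5 5 0 0

Derivation:
Drop 1: L rot0 at col 2 lands with bottom-row=0; cleared 0 line(s) (total 0); column heights now [0 0 1 1 2 0 0], max=2
Drop 2: L rot3 at col 3 lands with bottom-row=2; cleared 0 line(s) (total 0); column heights now [0 0 1 5 5 0 0], max=5
Drop 3: O rot2 at col 1 lands with bottom-row=1; cleared 0 line(s) (total 0); column heights now [0 3 3 5 5 0 0], max=5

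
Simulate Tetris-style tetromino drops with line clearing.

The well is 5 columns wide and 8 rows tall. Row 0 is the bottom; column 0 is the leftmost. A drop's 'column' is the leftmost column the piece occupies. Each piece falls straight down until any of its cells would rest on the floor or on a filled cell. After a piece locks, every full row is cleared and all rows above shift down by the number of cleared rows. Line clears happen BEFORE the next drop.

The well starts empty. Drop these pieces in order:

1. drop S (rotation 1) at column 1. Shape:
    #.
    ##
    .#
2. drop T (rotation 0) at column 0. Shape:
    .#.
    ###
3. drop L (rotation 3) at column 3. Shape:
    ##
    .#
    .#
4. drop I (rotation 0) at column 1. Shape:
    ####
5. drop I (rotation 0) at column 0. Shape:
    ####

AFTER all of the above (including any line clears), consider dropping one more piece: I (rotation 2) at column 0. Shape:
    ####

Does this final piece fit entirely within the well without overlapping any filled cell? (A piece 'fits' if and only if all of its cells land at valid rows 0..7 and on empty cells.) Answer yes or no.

Drop 1: S rot1 at col 1 lands with bottom-row=0; cleared 0 line(s) (total 0); column heights now [0 3 2 0 0], max=3
Drop 2: T rot0 at col 0 lands with bottom-row=3; cleared 0 line(s) (total 0); column heights now [4 5 4 0 0], max=5
Drop 3: L rot3 at col 3 lands with bottom-row=0; cleared 0 line(s) (total 0); column heights now [4 5 4 3 3], max=5
Drop 4: I rot0 at col 1 lands with bottom-row=5; cleared 0 line(s) (total 0); column heights now [4 6 6 6 6], max=6
Drop 5: I rot0 at col 0 lands with bottom-row=6; cleared 0 line(s) (total 0); column heights now [7 7 7 7 6], max=7
Test piece I rot2 at col 0 (width 4): heights before test = [7 7 7 7 6]; fits = True

Answer: yes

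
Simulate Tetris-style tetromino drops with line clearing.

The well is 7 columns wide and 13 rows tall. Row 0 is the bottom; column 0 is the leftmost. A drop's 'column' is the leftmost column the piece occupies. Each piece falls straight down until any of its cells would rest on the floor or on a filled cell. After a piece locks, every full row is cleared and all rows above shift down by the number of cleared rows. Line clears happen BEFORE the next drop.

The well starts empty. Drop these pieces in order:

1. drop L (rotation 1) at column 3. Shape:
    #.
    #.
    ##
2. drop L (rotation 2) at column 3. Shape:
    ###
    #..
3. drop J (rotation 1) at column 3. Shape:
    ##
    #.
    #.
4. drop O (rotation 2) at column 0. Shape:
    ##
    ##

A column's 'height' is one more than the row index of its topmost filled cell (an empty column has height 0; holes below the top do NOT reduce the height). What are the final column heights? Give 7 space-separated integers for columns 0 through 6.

Drop 1: L rot1 at col 3 lands with bottom-row=0; cleared 0 line(s) (total 0); column heights now [0 0 0 3 1 0 0], max=3
Drop 2: L rot2 at col 3 lands with bottom-row=3; cleared 0 line(s) (total 0); column heights now [0 0 0 5 5 5 0], max=5
Drop 3: J rot1 at col 3 lands with bottom-row=5; cleared 0 line(s) (total 0); column heights now [0 0 0 8 8 5 0], max=8
Drop 4: O rot2 at col 0 lands with bottom-row=0; cleared 0 line(s) (total 0); column heights now [2 2 0 8 8 5 0], max=8

Answer: 2 2 0 8 8 5 0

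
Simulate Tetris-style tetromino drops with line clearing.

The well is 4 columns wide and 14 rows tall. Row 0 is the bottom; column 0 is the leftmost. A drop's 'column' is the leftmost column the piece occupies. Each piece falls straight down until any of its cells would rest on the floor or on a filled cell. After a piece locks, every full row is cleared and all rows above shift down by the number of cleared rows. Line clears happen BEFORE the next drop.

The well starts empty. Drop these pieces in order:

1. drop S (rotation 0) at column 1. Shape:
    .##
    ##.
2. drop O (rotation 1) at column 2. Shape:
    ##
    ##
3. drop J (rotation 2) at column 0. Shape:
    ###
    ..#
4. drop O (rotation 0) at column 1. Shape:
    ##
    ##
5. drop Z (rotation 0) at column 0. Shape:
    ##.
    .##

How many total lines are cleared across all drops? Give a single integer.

Answer: 0

Derivation:
Drop 1: S rot0 at col 1 lands with bottom-row=0; cleared 0 line(s) (total 0); column heights now [0 1 2 2], max=2
Drop 2: O rot1 at col 2 lands with bottom-row=2; cleared 0 line(s) (total 0); column heights now [0 1 4 4], max=4
Drop 3: J rot2 at col 0 lands with bottom-row=4; cleared 0 line(s) (total 0); column heights now [6 6 6 4], max=6
Drop 4: O rot0 at col 1 lands with bottom-row=6; cleared 0 line(s) (total 0); column heights now [6 8 8 4], max=8
Drop 5: Z rot0 at col 0 lands with bottom-row=8; cleared 0 line(s) (total 0); column heights now [10 10 9 4], max=10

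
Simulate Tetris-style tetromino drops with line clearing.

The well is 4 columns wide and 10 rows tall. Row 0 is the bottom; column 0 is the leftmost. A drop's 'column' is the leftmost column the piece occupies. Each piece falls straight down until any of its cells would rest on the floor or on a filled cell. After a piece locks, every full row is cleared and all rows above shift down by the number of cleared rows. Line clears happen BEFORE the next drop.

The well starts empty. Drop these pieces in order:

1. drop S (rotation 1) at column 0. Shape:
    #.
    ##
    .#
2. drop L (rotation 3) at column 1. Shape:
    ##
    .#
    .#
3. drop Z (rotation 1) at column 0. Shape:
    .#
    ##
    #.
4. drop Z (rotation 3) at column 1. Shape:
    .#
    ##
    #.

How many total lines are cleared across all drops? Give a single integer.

Answer: 0

Derivation:
Drop 1: S rot1 at col 0 lands with bottom-row=0; cleared 0 line(s) (total 0); column heights now [3 2 0 0], max=3
Drop 2: L rot3 at col 1 lands with bottom-row=0; cleared 0 line(s) (total 0); column heights now [3 3 3 0], max=3
Drop 3: Z rot1 at col 0 lands with bottom-row=3; cleared 0 line(s) (total 0); column heights now [5 6 3 0], max=6
Drop 4: Z rot3 at col 1 lands with bottom-row=6; cleared 0 line(s) (total 0); column heights now [5 8 9 0], max=9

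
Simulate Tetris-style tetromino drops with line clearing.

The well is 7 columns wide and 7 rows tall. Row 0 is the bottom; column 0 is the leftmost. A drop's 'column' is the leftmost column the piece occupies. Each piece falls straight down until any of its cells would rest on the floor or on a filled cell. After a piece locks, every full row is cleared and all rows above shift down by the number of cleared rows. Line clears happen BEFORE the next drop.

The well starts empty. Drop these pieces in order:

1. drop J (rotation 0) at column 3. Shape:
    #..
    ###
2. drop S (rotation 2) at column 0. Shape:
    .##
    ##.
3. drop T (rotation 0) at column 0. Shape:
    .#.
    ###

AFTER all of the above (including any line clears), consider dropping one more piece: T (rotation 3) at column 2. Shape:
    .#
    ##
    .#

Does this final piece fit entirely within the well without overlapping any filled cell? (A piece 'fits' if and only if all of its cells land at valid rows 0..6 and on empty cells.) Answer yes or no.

Drop 1: J rot0 at col 3 lands with bottom-row=0; cleared 0 line(s) (total 0); column heights now [0 0 0 2 1 1 0], max=2
Drop 2: S rot2 at col 0 lands with bottom-row=0; cleared 0 line(s) (total 0); column heights now [1 2 2 2 1 1 0], max=2
Drop 3: T rot0 at col 0 lands with bottom-row=2; cleared 0 line(s) (total 0); column heights now [3 4 3 2 1 1 0], max=4
Test piece T rot3 at col 2 (width 2): heights before test = [3 4 3 2 1 1 0]; fits = True

Answer: yes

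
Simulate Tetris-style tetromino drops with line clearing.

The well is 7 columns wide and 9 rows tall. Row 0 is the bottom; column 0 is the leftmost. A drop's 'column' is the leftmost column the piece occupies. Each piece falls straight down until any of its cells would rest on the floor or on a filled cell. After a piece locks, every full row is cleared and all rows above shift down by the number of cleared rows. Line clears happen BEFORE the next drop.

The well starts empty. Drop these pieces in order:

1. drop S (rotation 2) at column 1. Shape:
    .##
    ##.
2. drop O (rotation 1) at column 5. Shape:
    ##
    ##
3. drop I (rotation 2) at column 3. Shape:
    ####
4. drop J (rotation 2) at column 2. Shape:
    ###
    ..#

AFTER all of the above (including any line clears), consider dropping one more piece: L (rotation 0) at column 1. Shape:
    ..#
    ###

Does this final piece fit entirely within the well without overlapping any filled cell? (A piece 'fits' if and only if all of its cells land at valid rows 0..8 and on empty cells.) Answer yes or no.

Drop 1: S rot2 at col 1 lands with bottom-row=0; cleared 0 line(s) (total 0); column heights now [0 1 2 2 0 0 0], max=2
Drop 2: O rot1 at col 5 lands with bottom-row=0; cleared 0 line(s) (total 0); column heights now [0 1 2 2 0 2 2], max=2
Drop 3: I rot2 at col 3 lands with bottom-row=2; cleared 0 line(s) (total 0); column heights now [0 1 2 3 3 3 3], max=3
Drop 4: J rot2 at col 2 lands with bottom-row=3; cleared 0 line(s) (total 0); column heights now [0 1 5 5 5 3 3], max=5
Test piece L rot0 at col 1 (width 3): heights before test = [0 1 5 5 5 3 3]; fits = True

Answer: yes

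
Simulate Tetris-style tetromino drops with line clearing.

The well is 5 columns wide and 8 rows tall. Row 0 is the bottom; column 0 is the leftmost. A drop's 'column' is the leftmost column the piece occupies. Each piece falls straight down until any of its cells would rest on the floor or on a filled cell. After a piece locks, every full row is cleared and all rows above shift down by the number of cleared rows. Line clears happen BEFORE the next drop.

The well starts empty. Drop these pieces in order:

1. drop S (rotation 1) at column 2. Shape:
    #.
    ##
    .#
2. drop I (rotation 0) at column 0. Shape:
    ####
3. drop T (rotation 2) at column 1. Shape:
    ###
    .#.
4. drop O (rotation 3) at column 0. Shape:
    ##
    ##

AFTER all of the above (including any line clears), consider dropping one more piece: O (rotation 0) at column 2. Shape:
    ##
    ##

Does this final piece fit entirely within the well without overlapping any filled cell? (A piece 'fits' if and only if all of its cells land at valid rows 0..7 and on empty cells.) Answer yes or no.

Drop 1: S rot1 at col 2 lands with bottom-row=0; cleared 0 line(s) (total 0); column heights now [0 0 3 2 0], max=3
Drop 2: I rot0 at col 0 lands with bottom-row=3; cleared 0 line(s) (total 0); column heights now [4 4 4 4 0], max=4
Drop 3: T rot2 at col 1 lands with bottom-row=4; cleared 0 line(s) (total 0); column heights now [4 6 6 6 0], max=6
Drop 4: O rot3 at col 0 lands with bottom-row=6; cleared 0 line(s) (total 0); column heights now [8 8 6 6 0], max=8
Test piece O rot0 at col 2 (width 2): heights before test = [8 8 6 6 0]; fits = True

Answer: yes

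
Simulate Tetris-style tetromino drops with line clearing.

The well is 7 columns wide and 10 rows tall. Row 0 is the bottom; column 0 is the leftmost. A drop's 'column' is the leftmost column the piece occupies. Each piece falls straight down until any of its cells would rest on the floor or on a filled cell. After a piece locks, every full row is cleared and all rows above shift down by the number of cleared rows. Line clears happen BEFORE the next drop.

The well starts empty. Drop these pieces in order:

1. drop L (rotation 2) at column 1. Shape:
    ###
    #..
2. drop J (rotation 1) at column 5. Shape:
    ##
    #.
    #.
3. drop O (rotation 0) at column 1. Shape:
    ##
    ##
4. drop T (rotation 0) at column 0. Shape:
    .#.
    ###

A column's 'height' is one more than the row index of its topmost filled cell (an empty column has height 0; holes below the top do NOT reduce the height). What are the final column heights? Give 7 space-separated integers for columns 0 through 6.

Answer: 5 6 5 2 0 3 3

Derivation:
Drop 1: L rot2 at col 1 lands with bottom-row=0; cleared 0 line(s) (total 0); column heights now [0 2 2 2 0 0 0], max=2
Drop 2: J rot1 at col 5 lands with bottom-row=0; cleared 0 line(s) (total 0); column heights now [0 2 2 2 0 3 3], max=3
Drop 3: O rot0 at col 1 lands with bottom-row=2; cleared 0 line(s) (total 0); column heights now [0 4 4 2 0 3 3], max=4
Drop 4: T rot0 at col 0 lands with bottom-row=4; cleared 0 line(s) (total 0); column heights now [5 6 5 2 0 3 3], max=6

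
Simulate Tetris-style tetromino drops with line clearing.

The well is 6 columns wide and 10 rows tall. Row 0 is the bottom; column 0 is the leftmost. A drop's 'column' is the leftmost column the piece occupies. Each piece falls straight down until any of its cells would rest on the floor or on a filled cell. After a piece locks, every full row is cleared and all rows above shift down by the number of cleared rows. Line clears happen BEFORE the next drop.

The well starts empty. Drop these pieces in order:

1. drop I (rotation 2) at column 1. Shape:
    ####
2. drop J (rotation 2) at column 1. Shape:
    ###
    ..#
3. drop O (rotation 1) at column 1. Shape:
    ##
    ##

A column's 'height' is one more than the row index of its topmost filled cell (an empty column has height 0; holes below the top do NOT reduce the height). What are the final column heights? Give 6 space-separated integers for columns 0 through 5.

Answer: 0 5 5 3 1 0

Derivation:
Drop 1: I rot2 at col 1 lands with bottom-row=0; cleared 0 line(s) (total 0); column heights now [0 1 1 1 1 0], max=1
Drop 2: J rot2 at col 1 lands with bottom-row=1; cleared 0 line(s) (total 0); column heights now [0 3 3 3 1 0], max=3
Drop 3: O rot1 at col 1 lands with bottom-row=3; cleared 0 line(s) (total 0); column heights now [0 5 5 3 1 0], max=5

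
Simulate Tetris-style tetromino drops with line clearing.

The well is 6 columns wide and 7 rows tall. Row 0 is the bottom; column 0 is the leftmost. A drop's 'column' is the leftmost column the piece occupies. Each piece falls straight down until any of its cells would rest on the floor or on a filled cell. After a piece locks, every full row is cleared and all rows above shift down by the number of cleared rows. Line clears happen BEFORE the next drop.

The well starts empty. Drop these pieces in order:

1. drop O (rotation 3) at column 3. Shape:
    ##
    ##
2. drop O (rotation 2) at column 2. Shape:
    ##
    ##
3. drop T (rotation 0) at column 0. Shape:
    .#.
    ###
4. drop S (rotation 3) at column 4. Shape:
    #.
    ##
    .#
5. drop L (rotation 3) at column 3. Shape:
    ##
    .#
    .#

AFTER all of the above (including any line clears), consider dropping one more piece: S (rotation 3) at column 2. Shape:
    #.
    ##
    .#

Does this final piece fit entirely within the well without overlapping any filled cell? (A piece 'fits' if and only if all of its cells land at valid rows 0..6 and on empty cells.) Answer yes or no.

Drop 1: O rot3 at col 3 lands with bottom-row=0; cleared 0 line(s) (total 0); column heights now [0 0 0 2 2 0], max=2
Drop 2: O rot2 at col 2 lands with bottom-row=2; cleared 0 line(s) (total 0); column heights now [0 0 4 4 2 0], max=4
Drop 3: T rot0 at col 0 lands with bottom-row=4; cleared 0 line(s) (total 0); column heights now [5 6 5 4 2 0], max=6
Drop 4: S rot3 at col 4 lands with bottom-row=1; cleared 0 line(s) (total 0); column heights now [5 6 5 4 4 3], max=6
Drop 5: L rot3 at col 3 lands with bottom-row=4; cleared 0 line(s) (total 0); column heights now [5 6 5 7 7 3], max=7
Test piece S rot3 at col 2 (width 2): heights before test = [5 6 5 7 7 3]; fits = False

Answer: no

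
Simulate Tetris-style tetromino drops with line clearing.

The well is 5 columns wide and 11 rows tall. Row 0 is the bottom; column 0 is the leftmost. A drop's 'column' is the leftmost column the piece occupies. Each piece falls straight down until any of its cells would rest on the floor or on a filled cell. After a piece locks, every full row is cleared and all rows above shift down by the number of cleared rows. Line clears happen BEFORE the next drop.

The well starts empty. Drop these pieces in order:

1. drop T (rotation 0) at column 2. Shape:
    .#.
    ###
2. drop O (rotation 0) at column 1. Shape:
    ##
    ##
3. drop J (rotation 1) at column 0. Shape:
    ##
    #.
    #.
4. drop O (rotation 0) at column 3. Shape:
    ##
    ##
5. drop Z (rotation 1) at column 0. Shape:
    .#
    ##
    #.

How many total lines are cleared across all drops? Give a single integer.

Answer: 1

Derivation:
Drop 1: T rot0 at col 2 lands with bottom-row=0; cleared 0 line(s) (total 0); column heights now [0 0 1 2 1], max=2
Drop 2: O rot0 at col 1 lands with bottom-row=1; cleared 0 line(s) (total 0); column heights now [0 3 3 2 1], max=3
Drop 3: J rot1 at col 0 lands with bottom-row=1; cleared 0 line(s) (total 0); column heights now [4 4 3 2 1], max=4
Drop 4: O rot0 at col 3 lands with bottom-row=2; cleared 1 line(s) (total 1); column heights now [3 3 2 3 3], max=3
Drop 5: Z rot1 at col 0 lands with bottom-row=3; cleared 0 line(s) (total 1); column heights now [5 6 2 3 3], max=6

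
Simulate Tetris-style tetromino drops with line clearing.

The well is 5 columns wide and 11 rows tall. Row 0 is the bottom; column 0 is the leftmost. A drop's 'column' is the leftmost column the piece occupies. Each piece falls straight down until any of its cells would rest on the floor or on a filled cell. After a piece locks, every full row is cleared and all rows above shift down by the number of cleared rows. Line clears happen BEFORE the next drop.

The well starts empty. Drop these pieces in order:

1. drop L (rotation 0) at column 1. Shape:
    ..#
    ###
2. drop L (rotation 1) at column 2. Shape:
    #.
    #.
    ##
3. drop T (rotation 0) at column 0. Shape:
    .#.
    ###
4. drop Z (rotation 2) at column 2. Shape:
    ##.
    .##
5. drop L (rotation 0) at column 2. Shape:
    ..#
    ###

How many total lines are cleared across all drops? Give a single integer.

Answer: 1

Derivation:
Drop 1: L rot0 at col 1 lands with bottom-row=0; cleared 0 line(s) (total 0); column heights now [0 1 1 2 0], max=2
Drop 2: L rot1 at col 2 lands with bottom-row=2; cleared 0 line(s) (total 0); column heights now [0 1 5 3 0], max=5
Drop 3: T rot0 at col 0 lands with bottom-row=5; cleared 0 line(s) (total 0); column heights now [6 7 6 3 0], max=7
Drop 4: Z rot2 at col 2 lands with bottom-row=5; cleared 1 line(s) (total 1); column heights now [0 6 6 6 0], max=6
Drop 5: L rot0 at col 2 lands with bottom-row=6; cleared 0 line(s) (total 1); column heights now [0 6 7 7 8], max=8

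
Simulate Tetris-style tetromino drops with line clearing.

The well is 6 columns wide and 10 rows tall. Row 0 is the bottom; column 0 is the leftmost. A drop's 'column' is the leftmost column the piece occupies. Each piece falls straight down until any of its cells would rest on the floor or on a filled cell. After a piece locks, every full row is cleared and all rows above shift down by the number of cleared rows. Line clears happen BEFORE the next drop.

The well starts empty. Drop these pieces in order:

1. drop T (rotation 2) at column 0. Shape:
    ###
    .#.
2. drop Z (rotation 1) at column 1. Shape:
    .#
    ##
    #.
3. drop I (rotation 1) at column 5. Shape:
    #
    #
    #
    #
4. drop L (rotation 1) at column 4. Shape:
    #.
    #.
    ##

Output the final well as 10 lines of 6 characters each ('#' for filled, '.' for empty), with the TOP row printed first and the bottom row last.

Drop 1: T rot2 at col 0 lands with bottom-row=0; cleared 0 line(s) (total 0); column heights now [2 2 2 0 0 0], max=2
Drop 2: Z rot1 at col 1 lands with bottom-row=2; cleared 0 line(s) (total 0); column heights now [2 4 5 0 0 0], max=5
Drop 3: I rot1 at col 5 lands with bottom-row=0; cleared 0 line(s) (total 0); column heights now [2 4 5 0 0 4], max=5
Drop 4: L rot1 at col 4 lands with bottom-row=4; cleared 0 line(s) (total 0); column heights now [2 4 5 0 7 5], max=7

Answer: ......
......
......
....#.
....#.
..#.##
.##..#
.#...#
###..#
.#...#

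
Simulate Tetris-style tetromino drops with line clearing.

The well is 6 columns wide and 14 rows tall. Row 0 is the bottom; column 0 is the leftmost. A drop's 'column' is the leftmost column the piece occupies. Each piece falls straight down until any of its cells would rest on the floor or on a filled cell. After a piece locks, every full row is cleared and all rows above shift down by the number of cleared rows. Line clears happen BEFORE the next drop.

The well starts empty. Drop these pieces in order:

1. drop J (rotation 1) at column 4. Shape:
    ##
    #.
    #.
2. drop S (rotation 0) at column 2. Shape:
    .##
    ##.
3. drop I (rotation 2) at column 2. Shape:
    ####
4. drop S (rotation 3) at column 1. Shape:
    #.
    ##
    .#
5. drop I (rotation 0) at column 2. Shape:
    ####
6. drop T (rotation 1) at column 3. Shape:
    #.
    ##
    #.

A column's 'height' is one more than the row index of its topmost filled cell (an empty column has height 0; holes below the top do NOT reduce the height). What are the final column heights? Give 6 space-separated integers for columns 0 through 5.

Answer: 0 8 8 11 10 8

Derivation:
Drop 1: J rot1 at col 4 lands with bottom-row=0; cleared 0 line(s) (total 0); column heights now [0 0 0 0 3 3], max=3
Drop 2: S rot0 at col 2 lands with bottom-row=2; cleared 0 line(s) (total 0); column heights now [0 0 3 4 4 3], max=4
Drop 3: I rot2 at col 2 lands with bottom-row=4; cleared 0 line(s) (total 0); column heights now [0 0 5 5 5 5], max=5
Drop 4: S rot3 at col 1 lands with bottom-row=5; cleared 0 line(s) (total 0); column heights now [0 8 7 5 5 5], max=8
Drop 5: I rot0 at col 2 lands with bottom-row=7; cleared 0 line(s) (total 0); column heights now [0 8 8 8 8 8], max=8
Drop 6: T rot1 at col 3 lands with bottom-row=8; cleared 0 line(s) (total 0); column heights now [0 8 8 11 10 8], max=11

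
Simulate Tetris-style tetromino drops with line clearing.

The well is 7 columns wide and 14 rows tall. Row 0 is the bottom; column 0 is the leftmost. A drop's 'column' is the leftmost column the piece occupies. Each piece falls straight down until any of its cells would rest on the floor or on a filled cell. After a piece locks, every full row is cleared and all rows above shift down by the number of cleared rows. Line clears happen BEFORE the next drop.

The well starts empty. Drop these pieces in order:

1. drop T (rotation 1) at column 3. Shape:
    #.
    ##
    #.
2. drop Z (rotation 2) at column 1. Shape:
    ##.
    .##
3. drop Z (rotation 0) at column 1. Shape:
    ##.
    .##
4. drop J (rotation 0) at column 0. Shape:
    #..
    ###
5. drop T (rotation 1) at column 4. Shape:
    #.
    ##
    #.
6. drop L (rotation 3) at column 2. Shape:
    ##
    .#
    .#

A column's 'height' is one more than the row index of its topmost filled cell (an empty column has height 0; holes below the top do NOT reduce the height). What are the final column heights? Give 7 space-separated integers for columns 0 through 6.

Drop 1: T rot1 at col 3 lands with bottom-row=0; cleared 0 line(s) (total 0); column heights now [0 0 0 3 2 0 0], max=3
Drop 2: Z rot2 at col 1 lands with bottom-row=3; cleared 0 line(s) (total 0); column heights now [0 5 5 4 2 0 0], max=5
Drop 3: Z rot0 at col 1 lands with bottom-row=5; cleared 0 line(s) (total 0); column heights now [0 7 7 6 2 0 0], max=7
Drop 4: J rot0 at col 0 lands with bottom-row=7; cleared 0 line(s) (total 0); column heights now [9 8 8 6 2 0 0], max=9
Drop 5: T rot1 at col 4 lands with bottom-row=2; cleared 0 line(s) (total 0); column heights now [9 8 8 6 5 4 0], max=9
Drop 6: L rot3 at col 2 lands with bottom-row=6; cleared 0 line(s) (total 0); column heights now [9 8 9 9 5 4 0], max=9

Answer: 9 8 9 9 5 4 0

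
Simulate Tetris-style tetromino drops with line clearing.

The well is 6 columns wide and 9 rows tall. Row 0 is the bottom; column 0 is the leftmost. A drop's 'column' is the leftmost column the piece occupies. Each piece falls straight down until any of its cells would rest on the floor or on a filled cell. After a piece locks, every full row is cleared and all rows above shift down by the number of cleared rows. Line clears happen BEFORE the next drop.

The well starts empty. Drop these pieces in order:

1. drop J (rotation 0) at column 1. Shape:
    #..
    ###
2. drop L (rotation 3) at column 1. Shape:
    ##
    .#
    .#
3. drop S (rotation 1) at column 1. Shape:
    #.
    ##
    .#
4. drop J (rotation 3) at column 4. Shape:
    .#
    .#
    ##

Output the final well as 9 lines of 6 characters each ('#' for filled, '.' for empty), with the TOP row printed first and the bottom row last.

Drop 1: J rot0 at col 1 lands with bottom-row=0; cleared 0 line(s) (total 0); column heights now [0 2 1 1 0 0], max=2
Drop 2: L rot3 at col 1 lands with bottom-row=1; cleared 0 line(s) (total 0); column heights now [0 4 4 1 0 0], max=4
Drop 3: S rot1 at col 1 lands with bottom-row=4; cleared 0 line(s) (total 0); column heights now [0 7 6 1 0 0], max=7
Drop 4: J rot3 at col 4 lands with bottom-row=0; cleared 0 line(s) (total 0); column heights now [0 7 6 1 1 3], max=7

Answer: ......
......
.#....
.##...
..#...
.##...
..#..#
.##..#
.#####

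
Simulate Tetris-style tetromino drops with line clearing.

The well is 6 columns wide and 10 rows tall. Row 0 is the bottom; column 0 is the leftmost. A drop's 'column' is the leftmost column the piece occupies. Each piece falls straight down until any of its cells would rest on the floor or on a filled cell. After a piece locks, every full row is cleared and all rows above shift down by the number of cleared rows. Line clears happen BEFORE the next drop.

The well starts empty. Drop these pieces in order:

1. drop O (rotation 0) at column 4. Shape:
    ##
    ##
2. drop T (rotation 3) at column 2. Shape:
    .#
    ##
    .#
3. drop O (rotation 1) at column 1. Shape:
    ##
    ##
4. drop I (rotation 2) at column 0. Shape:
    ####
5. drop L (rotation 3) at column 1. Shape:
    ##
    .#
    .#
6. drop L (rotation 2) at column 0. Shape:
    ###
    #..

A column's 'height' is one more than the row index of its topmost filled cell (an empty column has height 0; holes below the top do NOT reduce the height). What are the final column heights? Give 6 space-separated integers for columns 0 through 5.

Drop 1: O rot0 at col 4 lands with bottom-row=0; cleared 0 line(s) (total 0); column heights now [0 0 0 0 2 2], max=2
Drop 2: T rot3 at col 2 lands with bottom-row=0; cleared 0 line(s) (total 0); column heights now [0 0 2 3 2 2], max=3
Drop 3: O rot1 at col 1 lands with bottom-row=2; cleared 0 line(s) (total 0); column heights now [0 4 4 3 2 2], max=4
Drop 4: I rot2 at col 0 lands with bottom-row=4; cleared 0 line(s) (total 0); column heights now [5 5 5 5 2 2], max=5
Drop 5: L rot3 at col 1 lands with bottom-row=5; cleared 0 line(s) (total 0); column heights now [5 8 8 5 2 2], max=8
Drop 6: L rot2 at col 0 lands with bottom-row=7; cleared 0 line(s) (total 0); column heights now [9 9 9 5 2 2], max=9

Answer: 9 9 9 5 2 2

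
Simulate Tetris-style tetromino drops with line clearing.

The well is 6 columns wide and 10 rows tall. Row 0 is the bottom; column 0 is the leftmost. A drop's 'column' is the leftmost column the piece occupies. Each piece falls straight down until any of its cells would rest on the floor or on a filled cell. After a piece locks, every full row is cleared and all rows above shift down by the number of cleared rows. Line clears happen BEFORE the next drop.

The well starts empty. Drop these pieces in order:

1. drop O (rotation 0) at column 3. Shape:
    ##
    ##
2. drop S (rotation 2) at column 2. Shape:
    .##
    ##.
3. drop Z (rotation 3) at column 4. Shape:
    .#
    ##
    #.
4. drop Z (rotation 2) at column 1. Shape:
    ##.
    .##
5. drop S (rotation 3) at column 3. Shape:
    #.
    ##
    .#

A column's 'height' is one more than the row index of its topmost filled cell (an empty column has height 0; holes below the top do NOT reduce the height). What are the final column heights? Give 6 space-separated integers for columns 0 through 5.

Drop 1: O rot0 at col 3 lands with bottom-row=0; cleared 0 line(s) (total 0); column heights now [0 0 0 2 2 0], max=2
Drop 2: S rot2 at col 2 lands with bottom-row=2; cleared 0 line(s) (total 0); column heights now [0 0 3 4 4 0], max=4
Drop 3: Z rot3 at col 4 lands with bottom-row=4; cleared 0 line(s) (total 0); column heights now [0 0 3 4 6 7], max=7
Drop 4: Z rot2 at col 1 lands with bottom-row=4; cleared 0 line(s) (total 0); column heights now [0 6 6 5 6 7], max=7
Drop 5: S rot3 at col 3 lands with bottom-row=6; cleared 0 line(s) (total 0); column heights now [0 6 6 9 8 7], max=9

Answer: 0 6 6 9 8 7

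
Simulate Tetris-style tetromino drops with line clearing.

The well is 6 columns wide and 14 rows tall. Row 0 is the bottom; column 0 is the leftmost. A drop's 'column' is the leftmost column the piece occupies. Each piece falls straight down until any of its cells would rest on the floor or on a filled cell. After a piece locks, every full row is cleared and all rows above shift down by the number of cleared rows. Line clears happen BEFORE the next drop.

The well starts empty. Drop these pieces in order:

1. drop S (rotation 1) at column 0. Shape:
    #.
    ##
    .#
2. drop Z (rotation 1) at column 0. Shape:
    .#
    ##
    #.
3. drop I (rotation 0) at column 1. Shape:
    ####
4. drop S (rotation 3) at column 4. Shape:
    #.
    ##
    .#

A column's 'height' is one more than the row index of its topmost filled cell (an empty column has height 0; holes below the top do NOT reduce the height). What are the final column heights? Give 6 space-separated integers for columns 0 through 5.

Drop 1: S rot1 at col 0 lands with bottom-row=0; cleared 0 line(s) (total 0); column heights now [3 2 0 0 0 0], max=3
Drop 2: Z rot1 at col 0 lands with bottom-row=3; cleared 0 line(s) (total 0); column heights now [5 6 0 0 0 0], max=6
Drop 3: I rot0 at col 1 lands with bottom-row=6; cleared 0 line(s) (total 0); column heights now [5 7 7 7 7 0], max=7
Drop 4: S rot3 at col 4 lands with bottom-row=6; cleared 0 line(s) (total 0); column heights now [5 7 7 7 9 8], max=9

Answer: 5 7 7 7 9 8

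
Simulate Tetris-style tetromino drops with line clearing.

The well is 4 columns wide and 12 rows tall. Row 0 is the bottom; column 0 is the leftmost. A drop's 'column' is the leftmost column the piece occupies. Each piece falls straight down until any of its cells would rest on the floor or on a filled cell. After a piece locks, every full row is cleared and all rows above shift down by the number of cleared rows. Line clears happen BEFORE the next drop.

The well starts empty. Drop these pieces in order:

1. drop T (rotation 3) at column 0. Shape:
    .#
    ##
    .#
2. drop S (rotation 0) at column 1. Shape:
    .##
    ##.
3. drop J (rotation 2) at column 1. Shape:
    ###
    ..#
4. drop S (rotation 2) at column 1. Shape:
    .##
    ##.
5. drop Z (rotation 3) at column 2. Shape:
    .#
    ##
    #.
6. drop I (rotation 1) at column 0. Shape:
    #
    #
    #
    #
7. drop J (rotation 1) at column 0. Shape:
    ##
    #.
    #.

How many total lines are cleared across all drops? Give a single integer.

Drop 1: T rot3 at col 0 lands with bottom-row=0; cleared 0 line(s) (total 0); column heights now [2 3 0 0], max=3
Drop 2: S rot0 at col 1 lands with bottom-row=3; cleared 0 line(s) (total 0); column heights now [2 4 5 5], max=5
Drop 3: J rot2 at col 1 lands with bottom-row=5; cleared 0 line(s) (total 0); column heights now [2 7 7 7], max=7
Drop 4: S rot2 at col 1 lands with bottom-row=7; cleared 0 line(s) (total 0); column heights now [2 8 9 9], max=9
Drop 5: Z rot3 at col 2 lands with bottom-row=9; cleared 0 line(s) (total 0); column heights now [2 8 11 12], max=12
Drop 6: I rot1 at col 0 lands with bottom-row=2; cleared 0 line(s) (total 0); column heights now [6 8 11 12], max=12
Drop 7: J rot1 at col 0 lands with bottom-row=6; cleared 2 line(s) (total 2); column heights now [7 7 9 10], max=10

Answer: 2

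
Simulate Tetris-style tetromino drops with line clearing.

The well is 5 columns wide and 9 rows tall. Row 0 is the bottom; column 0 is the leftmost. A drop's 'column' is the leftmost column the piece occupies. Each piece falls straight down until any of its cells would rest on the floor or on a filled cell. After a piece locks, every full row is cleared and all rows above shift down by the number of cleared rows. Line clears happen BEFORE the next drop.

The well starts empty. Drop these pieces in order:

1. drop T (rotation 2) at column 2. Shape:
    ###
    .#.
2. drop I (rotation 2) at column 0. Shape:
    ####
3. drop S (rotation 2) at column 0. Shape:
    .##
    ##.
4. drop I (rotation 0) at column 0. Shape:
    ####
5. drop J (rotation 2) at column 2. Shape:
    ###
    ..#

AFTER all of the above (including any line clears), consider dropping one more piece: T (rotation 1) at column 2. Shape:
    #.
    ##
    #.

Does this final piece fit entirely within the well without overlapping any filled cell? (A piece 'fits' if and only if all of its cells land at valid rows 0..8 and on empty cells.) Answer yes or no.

Answer: yes

Derivation:
Drop 1: T rot2 at col 2 lands with bottom-row=0; cleared 0 line(s) (total 0); column heights now [0 0 2 2 2], max=2
Drop 2: I rot2 at col 0 lands with bottom-row=2; cleared 0 line(s) (total 0); column heights now [3 3 3 3 2], max=3
Drop 3: S rot2 at col 0 lands with bottom-row=3; cleared 0 line(s) (total 0); column heights now [4 5 5 3 2], max=5
Drop 4: I rot0 at col 0 lands with bottom-row=5; cleared 0 line(s) (total 0); column heights now [6 6 6 6 2], max=6
Drop 5: J rot2 at col 2 lands with bottom-row=5; cleared 1 line(s) (total 1); column heights now [4 5 6 6 6], max=6
Test piece T rot1 at col 2 (width 2): heights before test = [4 5 6 6 6]; fits = True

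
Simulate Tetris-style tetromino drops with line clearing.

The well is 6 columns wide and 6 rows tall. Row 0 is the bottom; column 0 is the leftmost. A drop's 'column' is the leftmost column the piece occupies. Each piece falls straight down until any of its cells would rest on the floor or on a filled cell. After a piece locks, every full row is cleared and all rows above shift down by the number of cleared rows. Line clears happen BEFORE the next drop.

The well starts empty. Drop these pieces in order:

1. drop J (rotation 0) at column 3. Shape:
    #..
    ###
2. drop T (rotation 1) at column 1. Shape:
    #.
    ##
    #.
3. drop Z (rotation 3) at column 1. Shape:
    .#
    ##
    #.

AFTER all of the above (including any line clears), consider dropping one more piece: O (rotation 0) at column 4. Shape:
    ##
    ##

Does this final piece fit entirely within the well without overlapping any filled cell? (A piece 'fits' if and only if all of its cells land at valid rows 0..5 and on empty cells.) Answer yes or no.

Drop 1: J rot0 at col 3 lands with bottom-row=0; cleared 0 line(s) (total 0); column heights now [0 0 0 2 1 1], max=2
Drop 2: T rot1 at col 1 lands with bottom-row=0; cleared 0 line(s) (total 0); column heights now [0 3 2 2 1 1], max=3
Drop 3: Z rot3 at col 1 lands with bottom-row=3; cleared 0 line(s) (total 0); column heights now [0 5 6 2 1 1], max=6
Test piece O rot0 at col 4 (width 2): heights before test = [0 5 6 2 1 1]; fits = True

Answer: yes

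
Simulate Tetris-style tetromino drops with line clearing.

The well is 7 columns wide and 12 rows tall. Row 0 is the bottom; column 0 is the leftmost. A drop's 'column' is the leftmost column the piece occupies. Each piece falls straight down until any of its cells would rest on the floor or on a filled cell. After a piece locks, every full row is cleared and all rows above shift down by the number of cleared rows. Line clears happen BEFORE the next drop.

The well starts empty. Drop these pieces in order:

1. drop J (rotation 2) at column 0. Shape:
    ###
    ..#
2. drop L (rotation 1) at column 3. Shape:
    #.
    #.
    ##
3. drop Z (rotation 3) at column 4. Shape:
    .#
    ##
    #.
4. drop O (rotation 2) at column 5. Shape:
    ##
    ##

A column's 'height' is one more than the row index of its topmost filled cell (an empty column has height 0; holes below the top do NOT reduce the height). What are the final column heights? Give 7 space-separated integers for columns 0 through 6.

Answer: 2 2 2 3 3 6 6

Derivation:
Drop 1: J rot2 at col 0 lands with bottom-row=0; cleared 0 line(s) (total 0); column heights now [2 2 2 0 0 0 0], max=2
Drop 2: L rot1 at col 3 lands with bottom-row=0; cleared 0 line(s) (total 0); column heights now [2 2 2 3 1 0 0], max=3
Drop 3: Z rot3 at col 4 lands with bottom-row=1; cleared 0 line(s) (total 0); column heights now [2 2 2 3 3 4 0], max=4
Drop 4: O rot2 at col 5 lands with bottom-row=4; cleared 0 line(s) (total 0); column heights now [2 2 2 3 3 6 6], max=6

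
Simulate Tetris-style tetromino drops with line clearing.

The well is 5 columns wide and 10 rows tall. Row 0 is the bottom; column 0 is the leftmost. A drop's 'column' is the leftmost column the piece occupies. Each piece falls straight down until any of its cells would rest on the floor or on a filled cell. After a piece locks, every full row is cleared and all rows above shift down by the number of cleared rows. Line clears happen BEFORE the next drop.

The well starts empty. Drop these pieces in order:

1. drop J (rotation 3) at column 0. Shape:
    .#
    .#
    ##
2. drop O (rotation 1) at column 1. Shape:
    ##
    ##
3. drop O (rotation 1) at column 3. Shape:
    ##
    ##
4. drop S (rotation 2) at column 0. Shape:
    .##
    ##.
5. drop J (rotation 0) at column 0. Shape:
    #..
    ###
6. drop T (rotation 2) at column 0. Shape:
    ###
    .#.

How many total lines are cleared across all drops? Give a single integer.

Drop 1: J rot3 at col 0 lands with bottom-row=0; cleared 0 line(s) (total 0); column heights now [1 3 0 0 0], max=3
Drop 2: O rot1 at col 1 lands with bottom-row=3; cleared 0 line(s) (total 0); column heights now [1 5 5 0 0], max=5
Drop 3: O rot1 at col 3 lands with bottom-row=0; cleared 0 line(s) (total 0); column heights now [1 5 5 2 2], max=5
Drop 4: S rot2 at col 0 lands with bottom-row=5; cleared 0 line(s) (total 0); column heights now [6 7 7 2 2], max=7
Drop 5: J rot0 at col 0 lands with bottom-row=7; cleared 0 line(s) (total 0); column heights now [9 8 8 2 2], max=9
Drop 6: T rot2 at col 0 lands with bottom-row=8; cleared 0 line(s) (total 0); column heights now [10 10 10 2 2], max=10

Answer: 0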